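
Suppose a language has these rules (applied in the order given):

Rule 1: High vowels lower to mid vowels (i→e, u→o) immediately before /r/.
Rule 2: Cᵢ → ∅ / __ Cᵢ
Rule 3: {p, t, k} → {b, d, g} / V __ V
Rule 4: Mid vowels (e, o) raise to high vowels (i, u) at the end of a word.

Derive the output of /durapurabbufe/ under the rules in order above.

Rule 1 (pre-rhotic lowering): /u/ is a high vowel immediately before /r/, so it lowers to [o]. /u/ is a high vowel immediately before /r/, so it lowers to [o]. /durapurabbufe/ → doraporabbufe.
Rule 2 (degemination): /bb/ is a geminate; the first /b/ deletes. /doraporabbufe/ → doraporabufe.
Rule 3 (intervocalic voicing): /p/ is a voiceless stop between vowels /a/ and /o/, so it voices to [b]. /doraporabufe/ → doraborabufe.
Rule 4 (final vowel raising): /e/ is a mid vowel in word-final position, so it raises to [i]. /doraborabufe/ → doraborabufi.

doraborabufi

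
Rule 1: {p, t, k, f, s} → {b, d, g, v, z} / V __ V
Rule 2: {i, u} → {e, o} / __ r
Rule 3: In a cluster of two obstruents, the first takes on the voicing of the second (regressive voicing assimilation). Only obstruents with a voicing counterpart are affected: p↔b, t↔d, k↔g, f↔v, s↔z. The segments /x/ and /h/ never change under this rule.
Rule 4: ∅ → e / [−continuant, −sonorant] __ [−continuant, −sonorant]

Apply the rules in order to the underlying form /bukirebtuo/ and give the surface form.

Rule 1 (intervocalic voicing): /k/ is a voiceless obstruent between vowels /u/ and /i/, so it voices to [g]. /bukirebtuo/ → bugirebtuo.
Rule 2 (pre-rhotic lowering): /i/ is a high vowel immediately before /r/, so it lowers to [e]. /bugirebtuo/ → bugerebtuo.
Rule 3 (regressive voicing assimilation): /b/ precedes the voiceless obstruent /t/, so it devoices to [p] by assimilation. /bugerebtuo/ → bugereptuo.
Rule 4 (stop-cluster e-epenthesis): /p/ and /t/ form a stop–stop cluster, so [e] is inserted between them. /bugereptuo/ → bugerepetuo.

bugerepetuo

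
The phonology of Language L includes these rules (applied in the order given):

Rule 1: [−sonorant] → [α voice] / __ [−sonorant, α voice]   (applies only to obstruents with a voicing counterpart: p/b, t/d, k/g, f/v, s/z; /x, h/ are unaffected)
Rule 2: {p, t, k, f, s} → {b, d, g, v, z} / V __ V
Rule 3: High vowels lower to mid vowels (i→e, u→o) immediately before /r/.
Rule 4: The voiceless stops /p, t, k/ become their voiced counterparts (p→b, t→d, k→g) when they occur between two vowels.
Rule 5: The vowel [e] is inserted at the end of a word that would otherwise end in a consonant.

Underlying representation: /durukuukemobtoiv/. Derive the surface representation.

doruguugemoptoive

Rule 1 (regressive voicing assimilation): /b/ precedes the voiceless obstruent /t/, so it devoices to [p] by assimilation. /durukuukemobtoiv/ → durukuukemoptoiv.
Rule 2 (intervocalic voicing): /k/ is a voiceless obstruent between vowels /u/ and /u/, so it voices to [g]. /k/ is a voiceless obstruent between vowels /u/ and /e/, so it voices to [g]. /durukuukemoptoiv/ → duruguugemoptoiv.
Rule 3 (pre-rhotic lowering): /u/ is a high vowel immediately before /r/, so it lowers to [o]. /duruguugemoptoiv/ → doruguugemoptoiv.
Rule 4 (intervocalic voicing): no segment meets the environment; /doruguugemoptoiv/ is unchanged.
Rule 5 (final e-epenthesis): the form ends in the consonant /v/, so [e] is inserted word-finally. /doruguugemoptoiv/ → doruguugemoptoive.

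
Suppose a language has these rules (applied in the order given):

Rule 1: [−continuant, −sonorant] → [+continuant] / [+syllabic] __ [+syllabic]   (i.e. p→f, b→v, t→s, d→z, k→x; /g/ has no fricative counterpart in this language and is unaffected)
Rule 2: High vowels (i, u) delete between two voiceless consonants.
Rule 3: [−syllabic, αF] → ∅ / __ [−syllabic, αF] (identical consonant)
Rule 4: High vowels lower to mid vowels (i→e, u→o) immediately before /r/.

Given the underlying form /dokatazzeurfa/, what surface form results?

Rule 1 (intervocalic spirantization): /k/ is a stop between vowels /o/ and /a/, so it spirantizes to the fricative [x]. /t/ is a stop between vowels /a/ and /a/, so it spirantizes to the fricative [s]. /dokatazzeurfa/ → doxasazzeurfa.
Rule 2 (high vowel syncope): no segment meets the environment; /doxasazzeurfa/ is unchanged.
Rule 3 (degemination): /zz/ is a geminate; the first /z/ deletes. /doxasazzeurfa/ → doxasazeurfa.
Rule 4 (pre-rhotic lowering): /u/ is a high vowel immediately before /r/, so it lowers to [o]. /doxasazeurfa/ → doxasazeorfa.

doxasazeorfa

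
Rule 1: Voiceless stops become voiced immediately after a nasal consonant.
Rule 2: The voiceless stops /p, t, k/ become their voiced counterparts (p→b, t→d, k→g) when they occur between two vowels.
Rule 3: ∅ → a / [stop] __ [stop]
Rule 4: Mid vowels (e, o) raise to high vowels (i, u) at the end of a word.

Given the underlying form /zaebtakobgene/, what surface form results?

Rule 1 (post-nasal voicing): no segment meets the environment; /zaebtakobgene/ is unchanged.
Rule 2 (intervocalic voicing): /k/ is a voiceless stop between vowels /a/ and /o/, so it voices to [g]. /zaebtakobgene/ → zaebtagobgene.
Rule 3 (stop-cluster a-epenthesis): /b/ and /t/ form a stop–stop cluster, so [a] is inserted between them. /b/ and /g/ form a stop–stop cluster, so [a] is inserted between them. /zaebtagobgene/ → zaebatagobagene.
Rule 4 (final vowel raising): /e/ is a mid vowel in word-final position, so it raises to [i]. /zaebatagobagene/ → zaebatagobageni.

zaebatagobageni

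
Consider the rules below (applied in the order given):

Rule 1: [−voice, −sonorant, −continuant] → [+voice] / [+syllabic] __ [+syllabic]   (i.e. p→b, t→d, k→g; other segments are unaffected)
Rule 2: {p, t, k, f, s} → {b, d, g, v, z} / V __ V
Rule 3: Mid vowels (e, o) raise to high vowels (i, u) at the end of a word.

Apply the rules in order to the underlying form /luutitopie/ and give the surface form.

luudidobii

Rule 1 (intervocalic voicing): /t/ is a voiceless stop between vowels /u/ and /i/, so it voices to [d]. /t/ is a voiceless stop between vowels /i/ and /o/, so it voices to [d]. /p/ is a voiceless stop between vowels /o/ and /i/, so it voices to [b]. /luutitopie/ → luudidobie.
Rule 2 (intervocalic voicing): no segment meets the environment; /luudidobie/ is unchanged.
Rule 3 (final vowel raising): /e/ is a mid vowel in word-final position, so it raises to [i]. /luudidobie/ → luudidobii.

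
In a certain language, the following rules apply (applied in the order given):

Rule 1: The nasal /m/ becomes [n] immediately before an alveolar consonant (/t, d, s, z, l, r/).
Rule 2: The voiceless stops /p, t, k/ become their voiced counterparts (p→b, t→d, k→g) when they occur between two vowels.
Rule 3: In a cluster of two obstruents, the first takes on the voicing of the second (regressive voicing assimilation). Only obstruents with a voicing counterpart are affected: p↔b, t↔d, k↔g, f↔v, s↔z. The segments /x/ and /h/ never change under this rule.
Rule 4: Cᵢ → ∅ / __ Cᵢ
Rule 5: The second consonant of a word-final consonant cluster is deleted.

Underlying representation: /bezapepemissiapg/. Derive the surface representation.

bezabebemisiab

Rule 1 (nasal place assimilation): no segment meets the environment; /bezapepemissiapg/ is unchanged.
Rule 2 (intervocalic voicing): /p/ is a voiceless stop between vowels /a/ and /e/, so it voices to [b]. /p/ is a voiceless stop between vowels /e/ and /e/, so it voices to [b]. /bezapepemissiapg/ → bezabebemissiapg.
Rule 3 (regressive voicing assimilation): /p/ precedes the voiced obstruent /g/, so it voices to [b] by assimilation. /bezabebemissiapg/ → bezabebemissiabg.
Rule 4 (degemination): /ss/ is a geminate; the first /s/ deletes. /bezabebemissiabg/ → bezabebemisiabg.
Rule 5 (final cluster simplification): /g/ is the second consonant of a word-final cluster /bg/, so it deletes. /bezabebemisiabg/ → bezabebemisiab.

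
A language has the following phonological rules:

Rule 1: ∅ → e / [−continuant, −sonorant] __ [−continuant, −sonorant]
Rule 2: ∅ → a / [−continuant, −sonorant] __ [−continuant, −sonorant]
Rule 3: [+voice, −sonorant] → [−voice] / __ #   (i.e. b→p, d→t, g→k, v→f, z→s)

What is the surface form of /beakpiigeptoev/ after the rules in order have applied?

Rule 1 (stop-cluster e-epenthesis): /k/ and /p/ form a stop–stop cluster, so [e] is inserted between them. /p/ and /t/ form a stop–stop cluster, so [e] is inserted between them. /beakpiigeptoev/ → beakepiigepetoev.
Rule 2 (stop-cluster a-epenthesis): no segment meets the environment; /beakepiigepetoev/ is unchanged.
Rule 3 (final devoicing): /v/ is a voiced obstruent in word-final position, so it devoices to [f]. /beakepiigepetoev/ → beakepiigepetoef.

beakepiigepetoef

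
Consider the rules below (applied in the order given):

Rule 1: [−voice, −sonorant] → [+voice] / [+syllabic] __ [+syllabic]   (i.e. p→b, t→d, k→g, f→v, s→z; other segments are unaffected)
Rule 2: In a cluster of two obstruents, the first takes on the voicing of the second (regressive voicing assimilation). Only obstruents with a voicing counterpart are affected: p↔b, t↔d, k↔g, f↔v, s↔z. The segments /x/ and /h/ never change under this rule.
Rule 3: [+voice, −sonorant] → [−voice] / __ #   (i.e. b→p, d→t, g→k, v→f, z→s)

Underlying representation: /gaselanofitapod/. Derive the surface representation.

Rule 1 (intervocalic voicing): /s/ is a voiceless obstruent between vowels /a/ and /e/, so it voices to [z]. /f/ is a voiceless obstruent between vowels /o/ and /i/, so it voices to [v]. /t/ is a voiceless obstruent between vowels /i/ and /a/, so it voices to [d]. /p/ is a voiceless obstruent between vowels /a/ and /o/, so it voices to [b]. /gaselanofitapod/ → gazelanovidabod.
Rule 2 (regressive voicing assimilation): no segment meets the environment; /gazelanovidabod/ is unchanged.
Rule 3 (final devoicing): /d/ is a voiced obstruent in word-final position, so it devoices to [t]. /gazelanovidabod/ → gazelanovidabot.

gazelanovidabot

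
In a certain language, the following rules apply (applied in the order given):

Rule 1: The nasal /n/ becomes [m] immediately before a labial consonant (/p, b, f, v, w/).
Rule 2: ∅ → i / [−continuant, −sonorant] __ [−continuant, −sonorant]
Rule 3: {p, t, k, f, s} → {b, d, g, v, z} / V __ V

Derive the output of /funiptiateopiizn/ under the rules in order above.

funibidiadeobiizn

Rule 1 (nasal place assimilation): no segment meets the environment; /funiptiateopiizn/ is unchanged.
Rule 2 (stop-cluster i-epenthesis): /p/ and /t/ form a stop–stop cluster, so [i] is inserted between them. /funiptiateopiizn/ → funipitiateopiizn.
Rule 3 (intervocalic voicing): /p/ is a voiceless obstruent between vowels /i/ and /i/, so it voices to [b]. /t/ is a voiceless obstruent between vowels /i/ and /i/, so it voices to [d]. /t/ is a voiceless obstruent between vowels /a/ and /e/, so it voices to [d]. /p/ is a voiceless obstruent between vowels /o/ and /i/, so it voices to [b]. /funipitiateopiizn/ → funibidiadeobiizn.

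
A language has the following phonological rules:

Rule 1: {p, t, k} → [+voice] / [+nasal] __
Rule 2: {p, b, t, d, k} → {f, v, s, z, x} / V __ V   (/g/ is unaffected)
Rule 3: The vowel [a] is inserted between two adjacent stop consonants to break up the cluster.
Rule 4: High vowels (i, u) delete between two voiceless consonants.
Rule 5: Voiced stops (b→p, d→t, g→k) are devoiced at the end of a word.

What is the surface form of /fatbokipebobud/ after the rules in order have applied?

Rule 1 (post-nasal voicing): no segment meets the environment; /fatbokipebobud/ is unchanged.
Rule 2 (intervocalic spirantization): /k/ is a stop between vowels /o/ and /i/, so it spirantizes to the fricative [x]. /p/ is a stop between vowels /i/ and /e/, so it spirantizes to the fricative [f]. /b/ is a stop between vowels /e/ and /o/, so it spirantizes to the fricative [v]. /b/ is a stop between vowels /o/ and /u/, so it spirantizes to the fricative [v]. /fatbokipebobud/ → fatboxifevovud.
Rule 3 (stop-cluster a-epenthesis): /t/ and /b/ form a stop–stop cluster, so [a] is inserted between them. /fatboxifevovud/ → fataboxifevovud.
Rule 4 (high vowel syncope): /i/ is a high vowel flanked by voiceless consonants /x/ and /f/, so it deletes. /fataboxifevovud/ → fataboxfevovud.
Rule 5 (final devoicing): /d/ is a voiced stop in word-final position, so it devoices to [t]. /fataboxfevovud/ → fataboxfevovut.

fataboxfevovut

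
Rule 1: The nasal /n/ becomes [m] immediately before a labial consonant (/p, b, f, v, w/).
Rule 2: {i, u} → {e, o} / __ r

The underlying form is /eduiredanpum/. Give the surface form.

edueredampum

Rule 1 (nasal place assimilation): /n/ precedes the labial consonant /p/, so it assimilates in place to [m]. /eduiredanpum/ → eduiredampum.
Rule 2 (pre-rhotic lowering): /i/ is a high vowel immediately before /r/, so it lowers to [e]. /eduiredampum/ → edueredampum.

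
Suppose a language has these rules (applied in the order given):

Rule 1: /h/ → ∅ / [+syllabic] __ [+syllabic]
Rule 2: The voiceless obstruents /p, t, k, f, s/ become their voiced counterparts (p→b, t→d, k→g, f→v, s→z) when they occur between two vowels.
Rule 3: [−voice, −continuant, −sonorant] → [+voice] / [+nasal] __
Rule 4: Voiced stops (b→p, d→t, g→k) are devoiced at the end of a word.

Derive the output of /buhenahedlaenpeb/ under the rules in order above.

buenaedlaenbep

Rule 1 (intervocalic h-deletion): /h/ occurs between vowels /u/ and /e/, so it deletes. /h/ occurs between vowels /a/ and /e/, so it deletes. /buhenahedlaenpeb/ → buenaedlaenpeb.
Rule 2 (intervocalic voicing): no segment meets the environment; /buenaedlaenpeb/ is unchanged.
Rule 3 (post-nasal voicing): /p/ is a voiceless stop immediately after the nasal /n/, so it voices to [b]. /buenaedlaenpeb/ → buenaedlaenbeb.
Rule 4 (final devoicing): /b/ is a voiced stop in word-final position, so it devoices to [p]. /buenaedlaenbeb/ → buenaedlaenbep.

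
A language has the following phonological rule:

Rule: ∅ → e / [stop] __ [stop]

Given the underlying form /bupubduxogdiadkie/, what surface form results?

/b/ and /d/ form a stop–stop cluster, so [e] is inserted between them.
/g/ and /d/ form a stop–stop cluster, so [e] is inserted between them.
/d/ and /k/ form a stop–stop cluster, so [e] is inserted between them.
Surface form: [bupubeduxogediadekie].

bupubeduxogediadekie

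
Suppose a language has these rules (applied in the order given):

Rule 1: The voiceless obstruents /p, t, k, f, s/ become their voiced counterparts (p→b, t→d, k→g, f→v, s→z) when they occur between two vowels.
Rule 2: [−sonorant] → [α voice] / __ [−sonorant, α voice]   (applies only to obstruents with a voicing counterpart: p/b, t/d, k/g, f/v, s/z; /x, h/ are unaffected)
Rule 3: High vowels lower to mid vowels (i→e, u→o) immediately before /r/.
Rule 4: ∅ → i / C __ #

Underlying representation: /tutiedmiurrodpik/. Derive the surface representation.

Rule 1 (intervocalic voicing): /t/ is a voiceless obstruent between vowels /u/ and /i/, so it voices to [d]. /tutiedmiurrodpik/ → tudiedmiurrodpik.
Rule 2 (regressive voicing assimilation): /d/ precedes the voiceless obstruent /p/, so it devoices to [t] by assimilation. /tudiedmiurrodpik/ → tudiedmiurrotpik.
Rule 3 (pre-rhotic lowering): /u/ is a high vowel immediately before /r/, so it lowers to [o]. /tudiedmiurrotpik/ → tudiedmiorrotpik.
Rule 4 (final i-epenthesis): the form ends in the consonant /k/, so [i] is inserted word-finally. /tudiedmiorrotpik/ → tudiedmiorrotpiki.

tudiedmiorrotpiki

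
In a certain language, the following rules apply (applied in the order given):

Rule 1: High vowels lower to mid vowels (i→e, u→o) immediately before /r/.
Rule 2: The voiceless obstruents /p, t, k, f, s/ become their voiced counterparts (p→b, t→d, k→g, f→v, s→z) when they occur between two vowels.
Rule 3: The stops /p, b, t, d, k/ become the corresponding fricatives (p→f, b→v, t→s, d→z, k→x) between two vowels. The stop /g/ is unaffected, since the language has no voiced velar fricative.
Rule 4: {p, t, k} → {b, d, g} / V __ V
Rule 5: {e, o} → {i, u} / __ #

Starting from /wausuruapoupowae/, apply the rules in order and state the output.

Rule 1 (pre-rhotic lowering): /u/ is a high vowel immediately before /r/, so it lowers to [o]. /wausuruapoupowae/ → wausoruapoupowae.
Rule 2 (intervocalic voicing): /s/ is a voiceless obstruent between vowels /u/ and /o/, so it voices to [z]. /p/ is a voiceless obstruent between vowels /a/ and /o/, so it voices to [b]. /p/ is a voiceless obstruent between vowels /u/ and /o/, so it voices to [b]. /wausoruapoupowae/ → wauzoruaboubowae.
Rule 3 (intervocalic spirantization): /b/ is a stop between vowels /a/ and /o/, so it spirantizes to the fricative [v]. /b/ is a stop between vowels /u/ and /o/, so it spirantizes to the fricative [v]. /wauzoruaboubowae/ → wauzoruavouvowae.
Rule 4 (intervocalic voicing): no segment meets the environment; /wauzoruavouvowae/ is unchanged.
Rule 5 (final vowel raising): /e/ is a mid vowel in word-final position, so it raises to [i]. /wauzoruavouvowae/ → wauzoruavouvowai.

wauzoruavouvowai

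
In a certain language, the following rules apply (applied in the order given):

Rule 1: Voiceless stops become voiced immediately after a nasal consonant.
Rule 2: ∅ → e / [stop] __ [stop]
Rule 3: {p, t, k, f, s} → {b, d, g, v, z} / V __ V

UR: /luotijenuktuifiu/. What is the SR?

luodijenugeduiviu

Rule 1 (post-nasal voicing): no segment meets the environment; /luotijenuktuifiu/ is unchanged.
Rule 2 (stop-cluster e-epenthesis): /k/ and /t/ form a stop–stop cluster, so [e] is inserted between them. /luotijenuktuifiu/ → luotijenuketuifiu.
Rule 3 (intervocalic voicing): /t/ is a voiceless obstruent between vowels /o/ and /i/, so it voices to [d]. /k/ is a voiceless obstruent between vowels /u/ and /e/, so it voices to [g]. /t/ is a voiceless obstruent between vowels /e/ and /u/, so it voices to [d]. /f/ is a voiceless obstruent between vowels /i/ and /i/, so it voices to [v]. /luotijenuketuifiu/ → luodijenugeduiviu.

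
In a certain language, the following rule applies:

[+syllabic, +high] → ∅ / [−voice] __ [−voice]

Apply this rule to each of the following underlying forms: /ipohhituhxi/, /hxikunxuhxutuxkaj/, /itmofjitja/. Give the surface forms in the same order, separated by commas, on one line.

ipohhthxi, hxkunxhxtxkaj, itmofjitja

/ipohhituhxi/: /i/ is a high vowel flanked by voiceless consonants /h/ and /t/, so it deletes. /u/ is a high vowel flanked by voiceless consonants /t/ and /h/, so it deletes. → [ipohhthxi].
/hxikunxuhxutuxkaj/: /i/ is a high vowel flanked by voiceless consonants /x/ and /k/, so it deletes. /u/ is a high vowel flanked by voiceless consonants /x/ and /h/, so it deletes. /u/ is a high vowel flanked by voiceless consonants /x/ and /t/, so it deletes. /u/ is a high vowel flanked by voiceless consonants /t/ and /x/, so it deletes. → [hxkunxhxtxkaj].
/itmofjitja/: the rule's environment is not met; surfaces unchanged as [itmofjitja].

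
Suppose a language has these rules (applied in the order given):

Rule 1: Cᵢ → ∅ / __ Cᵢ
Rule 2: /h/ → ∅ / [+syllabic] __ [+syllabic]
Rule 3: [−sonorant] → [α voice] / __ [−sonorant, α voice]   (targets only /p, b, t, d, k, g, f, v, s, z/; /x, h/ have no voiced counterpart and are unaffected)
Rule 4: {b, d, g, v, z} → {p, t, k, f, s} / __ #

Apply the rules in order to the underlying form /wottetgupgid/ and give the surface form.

wotedgubgit

Rule 1 (degemination): /tt/ is a geminate; the first /t/ deletes. /wottetgupgid/ → wotetgupgid.
Rule 2 (intervocalic h-deletion): no segment meets the environment; /wotetgupgid/ is unchanged.
Rule 3 (regressive voicing assimilation): /t/ precedes the voiced obstruent /g/, so it voices to [d] by assimilation. /p/ precedes the voiced obstruent /g/, so it voices to [b] by assimilation. /wotetgupgid/ → wotedgubgid.
Rule 4 (final devoicing): /d/ is a voiced obstruent in word-final position, so it devoices to [t]. /wotedgubgid/ → wotedgubgit.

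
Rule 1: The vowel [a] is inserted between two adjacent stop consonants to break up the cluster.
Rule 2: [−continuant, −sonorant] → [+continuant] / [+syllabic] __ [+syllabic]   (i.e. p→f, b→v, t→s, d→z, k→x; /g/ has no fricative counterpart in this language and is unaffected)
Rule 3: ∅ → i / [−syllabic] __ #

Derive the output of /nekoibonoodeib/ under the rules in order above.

nexoivonoozeibi

Rule 1 (stop-cluster a-epenthesis): no segment meets the environment; /nekoibonoodeib/ is unchanged.
Rule 2 (intervocalic spirantization): /k/ is a stop between vowels /e/ and /o/, so it spirantizes to the fricative [x]. /b/ is a stop between vowels /i/ and /o/, so it spirantizes to the fricative [v]. /d/ is a stop between vowels /o/ and /e/, so it spirantizes to the fricative [z]. /nekoibonoodeib/ → nexoivonoozeib.
Rule 3 (final i-epenthesis): the form ends in the consonant /b/, so [i] is inserted word-finally. /nexoivonoozeib/ → nexoivonoozeibi.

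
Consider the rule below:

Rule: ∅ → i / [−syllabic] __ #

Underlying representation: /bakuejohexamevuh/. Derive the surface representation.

bakuejohexamevuhi

the form ends in the consonant /h/, so [i] is inserted word-finally.
Surface form: [bakuejohexamevuhi].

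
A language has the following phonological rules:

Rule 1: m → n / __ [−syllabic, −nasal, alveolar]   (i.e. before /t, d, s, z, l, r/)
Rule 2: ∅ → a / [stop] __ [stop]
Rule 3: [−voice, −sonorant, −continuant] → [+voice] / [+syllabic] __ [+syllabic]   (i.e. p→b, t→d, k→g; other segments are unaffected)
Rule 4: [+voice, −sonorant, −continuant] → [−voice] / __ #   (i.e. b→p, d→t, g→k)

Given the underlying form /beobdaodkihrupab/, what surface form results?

Rule 1 (nasal place assimilation): no segment meets the environment; /beobdaodkihrupab/ is unchanged.
Rule 2 (stop-cluster a-epenthesis): /b/ and /d/ form a stop–stop cluster, so [a] is inserted between them. /d/ and /k/ form a stop–stop cluster, so [a] is inserted between them. /beobdaodkihrupab/ → beobadaodakihrupab.
Rule 3 (intervocalic voicing): /k/ is a voiceless stop between vowels /a/ and /i/, so it voices to [g]. /p/ is a voiceless stop between vowels /u/ and /a/, so it voices to [b]. /beobadaodakihrupab/ → beobadaodagihrubab.
Rule 4 (final devoicing): /b/ is a voiced stop in word-final position, so it devoices to [p]. /beobadaodagihrubab/ → beobadaodagihrubap.

beobadaodagihrubap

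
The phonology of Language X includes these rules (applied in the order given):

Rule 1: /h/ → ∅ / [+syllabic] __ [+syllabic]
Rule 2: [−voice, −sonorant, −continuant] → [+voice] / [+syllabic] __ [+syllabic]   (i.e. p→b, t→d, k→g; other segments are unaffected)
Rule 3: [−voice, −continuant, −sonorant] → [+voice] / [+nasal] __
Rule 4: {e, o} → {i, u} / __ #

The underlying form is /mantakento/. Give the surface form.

Rule 1 (intervocalic h-deletion): no segment meets the environment; /mantakento/ is unchanged.
Rule 2 (intervocalic voicing): /k/ is a voiceless stop between vowels /a/ and /e/, so it voices to [g]. /mantakento/ → mantagento.
Rule 3 (post-nasal voicing): /t/ is a voiceless stop immediately after the nasal /n/, so it voices to [d]. /t/ is a voiceless stop immediately after the nasal /n/, so it voices to [d]. /mantagento/ → mandagendo.
Rule 4 (final vowel raising): /o/ is a mid vowel in word-final position, so it raises to [u]. /mandagendo/ → mandagendu.

mandagendu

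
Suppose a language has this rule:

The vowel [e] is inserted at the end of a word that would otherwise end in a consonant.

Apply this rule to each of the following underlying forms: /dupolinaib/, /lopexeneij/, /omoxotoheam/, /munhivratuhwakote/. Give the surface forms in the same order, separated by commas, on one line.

dupolinaibe, lopexeneije, omoxotoheame, munhivratuhwakote

/dupolinaib/: the form ends in the consonant /b/, so [e] is inserted word-finally. → [dupolinaibe].
/lopexeneij/: the form ends in the consonant /j/, so [e] is inserted word-finally. → [lopexeneije].
/omoxotoheam/: the form ends in the consonant /m/, so [e] is inserted word-finally. → [omoxotoheame].
/munhivratuhwakote/: the rule's environment is not met; surfaces unchanged as [munhivratuhwakote].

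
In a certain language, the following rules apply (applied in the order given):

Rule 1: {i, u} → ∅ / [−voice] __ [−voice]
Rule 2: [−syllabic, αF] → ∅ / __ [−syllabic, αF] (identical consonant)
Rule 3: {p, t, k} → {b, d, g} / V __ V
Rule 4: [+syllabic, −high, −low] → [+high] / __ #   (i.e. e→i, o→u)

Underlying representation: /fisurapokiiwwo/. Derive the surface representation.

Rule 1 (high vowel syncope): /i/ is a high vowel flanked by voiceless consonants /f/ and /s/, so it deletes. /fisurapokiiwwo/ → fsurapokiiwwo.
Rule 2 (degemination): /ww/ is a geminate; the first /w/ deletes. /fsurapokiiwwo/ → fsurapokiiwo.
Rule 3 (intervocalic voicing): /p/ is a voiceless stop between vowels /a/ and /o/, so it voices to [b]. /k/ is a voiceless stop between vowels /o/ and /i/, so it voices to [g]. /fsurapokiiwo/ → fsurabogiiwo.
Rule 4 (final vowel raising): /o/ is a mid vowel in word-final position, so it raises to [u]. /fsurabogiiwo/ → fsurabogiiwu.

fsurabogiiwu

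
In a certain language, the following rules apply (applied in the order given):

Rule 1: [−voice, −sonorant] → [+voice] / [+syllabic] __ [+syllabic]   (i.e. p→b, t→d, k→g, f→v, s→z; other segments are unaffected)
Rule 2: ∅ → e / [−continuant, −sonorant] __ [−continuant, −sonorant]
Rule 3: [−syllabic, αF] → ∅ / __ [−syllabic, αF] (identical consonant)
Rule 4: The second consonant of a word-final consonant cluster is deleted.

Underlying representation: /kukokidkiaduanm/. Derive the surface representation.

Rule 1 (intervocalic voicing): /k/ is a voiceless obstruent between vowels /u/ and /o/, so it voices to [g]. /k/ is a voiceless obstruent between vowels /o/ and /i/, so it voices to [g]. /kukokidkiaduanm/ → kugogidkiaduanm.
Rule 2 (stop-cluster e-epenthesis): /d/ and /k/ form a stop–stop cluster, so [e] is inserted between them. /kugogidkiaduanm/ → kugogidekiaduanm.
Rule 3 (degemination): no segment meets the environment; /kugogidekiaduanm/ is unchanged.
Rule 4 (final cluster simplification): /m/ is the second consonant of a word-final cluster /nm/, so it deletes. /kugogidekiaduanm/ → kugogidekiaduan.

kugogidekiaduan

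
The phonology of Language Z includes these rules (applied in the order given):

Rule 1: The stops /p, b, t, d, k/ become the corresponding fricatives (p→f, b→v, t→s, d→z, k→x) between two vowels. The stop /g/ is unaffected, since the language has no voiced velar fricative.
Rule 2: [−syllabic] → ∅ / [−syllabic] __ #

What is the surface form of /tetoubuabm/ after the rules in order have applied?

tesouvuab

Rule 1 (intervocalic spirantization): /t/ is a stop between vowels /e/ and /o/, so it spirantizes to the fricative [s]. /b/ is a stop between vowels /u/ and /u/, so it spirantizes to the fricative [v]. /tetoubuabm/ → tesouvuabm.
Rule 2 (final cluster simplification): /m/ is the second consonant of a word-final cluster /bm/, so it deletes. /tesouvuabm/ → tesouvuab.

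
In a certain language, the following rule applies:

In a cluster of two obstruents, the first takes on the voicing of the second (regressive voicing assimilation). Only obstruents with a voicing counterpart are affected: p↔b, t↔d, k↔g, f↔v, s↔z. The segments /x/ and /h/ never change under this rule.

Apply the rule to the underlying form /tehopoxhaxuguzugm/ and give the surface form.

No segment of /tehopoxhaxuguzugm/ meets the structural description of the rule, so the form surfaces unchanged.

tehopoxhaxuguzugm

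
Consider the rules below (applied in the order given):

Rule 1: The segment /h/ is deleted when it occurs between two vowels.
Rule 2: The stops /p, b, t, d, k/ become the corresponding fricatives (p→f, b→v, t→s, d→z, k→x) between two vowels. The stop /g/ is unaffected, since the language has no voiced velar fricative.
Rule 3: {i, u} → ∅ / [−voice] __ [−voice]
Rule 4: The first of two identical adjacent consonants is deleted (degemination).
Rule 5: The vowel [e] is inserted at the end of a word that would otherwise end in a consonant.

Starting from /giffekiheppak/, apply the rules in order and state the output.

gifexiepake

Rule 1 (intervocalic h-deletion): /h/ occurs between vowels /i/ and /e/, so it deletes. /giffekiheppak/ → giffekieppak.
Rule 2 (intervocalic spirantization): /k/ is a stop between vowels /e/ and /i/, so it spirantizes to the fricative [x]. /giffekieppak/ → giffexieppak.
Rule 3 (high vowel syncope): no segment meets the environment; /giffexieppak/ is unchanged.
Rule 4 (degemination): /ff/ is a geminate; the first /f/ deletes. /pp/ is a geminate; the first /p/ deletes. /giffexieppak/ → gifexiepak.
Rule 5 (final e-epenthesis): the form ends in the consonant /k/, so [e] is inserted word-finally. /gifexiepak/ → gifexiepake.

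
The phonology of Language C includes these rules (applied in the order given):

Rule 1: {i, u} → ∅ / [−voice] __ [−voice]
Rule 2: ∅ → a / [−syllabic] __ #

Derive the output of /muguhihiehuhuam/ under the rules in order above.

Rule 1 (high vowel syncope): /i/ is a high vowel flanked by voiceless consonants /h/ and /h/, so it deletes. /u/ is a high vowel flanked by voiceless consonants /h/ and /h/, so it deletes. /muguhihiehuhuam/ → muguhhiehhuam.
Rule 2 (final a-epenthesis): the form ends in the consonant /m/, so [a] is inserted word-finally. /muguhhiehhuam/ → muguhhiehhuama.

muguhhiehhuama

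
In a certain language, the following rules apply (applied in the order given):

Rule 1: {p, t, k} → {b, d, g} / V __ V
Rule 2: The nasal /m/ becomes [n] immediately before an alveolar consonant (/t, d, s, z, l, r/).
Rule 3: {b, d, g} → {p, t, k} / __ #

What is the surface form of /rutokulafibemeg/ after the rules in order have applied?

rudogulafibemek

Rule 1 (intervocalic voicing): /t/ is a voiceless stop between vowels /u/ and /o/, so it voices to [d]. /k/ is a voiceless stop between vowels /o/ and /u/, so it voices to [g]. /rutokulafibemeg/ → rudogulafibemeg.
Rule 2 (nasal place assimilation): no segment meets the environment; /rudogulafibemeg/ is unchanged.
Rule 3 (final devoicing): /g/ is a voiced stop in word-final position, so it devoices to [k]. /rudogulafibemeg/ → rudogulafibemek.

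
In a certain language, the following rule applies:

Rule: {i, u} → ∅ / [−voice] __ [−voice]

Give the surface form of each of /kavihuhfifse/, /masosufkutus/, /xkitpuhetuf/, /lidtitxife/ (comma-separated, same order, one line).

/kavihuhfifse/: /u/ is a high vowel flanked by voiceless consonants /h/ and /h/, so it deletes. /i/ is a high vowel flanked by voiceless consonants /f/ and /f/, so it deletes. → [kavihhffse].
/masosufkutus/: /u/ is a high vowel flanked by voiceless consonants /s/ and /f/, so it deletes. /u/ is a high vowel flanked by voiceless consonants /k/ and /t/, so it deletes. /u/ is a high vowel flanked by voiceless consonants /t/ and /s/, so it deletes. → [masosfkts].
/xkitpuhetuf/: /i/ is a high vowel flanked by voiceless consonants /k/ and /t/, so it deletes. /u/ is a high vowel flanked by voiceless consonants /p/ and /h/, so it deletes. /u/ is a high vowel flanked by voiceless consonants /t/ and /f/, so it deletes. → [xktphetf].
/lidtitxife/: /i/ is a high vowel flanked by voiceless consonants /t/ and /t/, so it deletes. /i/ is a high vowel flanked by voiceless consonants /x/ and /f/, so it deletes. → [lidttxfe].

kavihhffse, masosfkts, xktphetf, lidttxfe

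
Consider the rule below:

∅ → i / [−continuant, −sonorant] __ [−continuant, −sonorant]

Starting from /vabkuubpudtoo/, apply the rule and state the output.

/b/ and /k/ form a stop–stop cluster, so [i] is inserted between them.
/b/ and /p/ form a stop–stop cluster, so [i] is inserted between them.
/d/ and /t/ form a stop–stop cluster, so [i] is inserted between them.
Surface form: [vabikuubipuditoo].

vabikuubipuditoo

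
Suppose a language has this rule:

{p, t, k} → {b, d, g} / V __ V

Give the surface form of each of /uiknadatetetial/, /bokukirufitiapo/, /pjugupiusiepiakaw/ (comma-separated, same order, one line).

uiknadadededial, bogugirufidiabo, pjugubiusiebiagaw

/uiknadatetetial/: /t/ is a voiceless stop between vowels /a/ and /e/, so it voices to [d]. /t/ is a voiceless stop between vowels /e/ and /e/, so it voices to [d]. /t/ is a voiceless stop between vowels /e/ and /i/, so it voices to [d]. → [uiknadadededial].
/bokukirufitiapo/: /k/ is a voiceless stop between vowels /o/ and /u/, so it voices to [g]. /k/ is a voiceless stop between vowels /u/ and /i/, so it voices to [g]. /t/ is a voiceless stop between vowels /i/ and /i/, so it voices to [d]. /p/ is a voiceless stop between vowels /a/ and /o/, so it voices to [b]. → [bogugirufidiabo].
/pjugupiusiepiakaw/: /p/ is a voiceless stop between vowels /u/ and /i/, so it voices to [b]. /p/ is a voiceless stop between vowels /e/ and /i/, so it voices to [b]. /k/ is a voiceless stop between vowels /a/ and /a/, so it voices to [g]. → [pjugubiusiebiagaw].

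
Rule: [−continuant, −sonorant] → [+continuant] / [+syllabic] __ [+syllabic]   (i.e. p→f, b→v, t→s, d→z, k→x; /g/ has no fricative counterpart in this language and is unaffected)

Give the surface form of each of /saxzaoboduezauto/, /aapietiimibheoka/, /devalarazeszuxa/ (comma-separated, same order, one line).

/saxzaoboduezauto/: /b/ is a stop between vowels /o/ and /o/, so it spirantizes to the fricative [v]. /d/ is a stop between vowels /o/ and /u/, so it spirantizes to the fricative [z]. /t/ is a stop between vowels /u/ and /o/, so it spirantizes to the fricative [s]. → [saxzaovozuezauso].
/aapietiimibheoka/: /p/ is a stop between vowels /a/ and /i/, so it spirantizes to the fricative [f]. /t/ is a stop between vowels /e/ and /i/, so it spirantizes to the fricative [s]. /k/ is a stop between vowels /o/ and /a/, so it spirantizes to the fricative [x]. → [aafiesiimibheoxa].
/devalarazeszuxa/: the rule's environment is not met; surfaces unchanged as [devalarazeszuxa].

saxzaovozuezauso, aafiesiimibheoxa, devalarazeszuxa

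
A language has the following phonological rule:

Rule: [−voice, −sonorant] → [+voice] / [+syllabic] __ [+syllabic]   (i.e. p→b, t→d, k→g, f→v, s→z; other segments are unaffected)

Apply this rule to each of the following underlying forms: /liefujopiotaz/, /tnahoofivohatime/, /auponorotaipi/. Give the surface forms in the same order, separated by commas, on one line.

lievujobiodaz, tnahoovivohadime, aubonorodaibi

/liefujopiotaz/: /f/ is a voiceless obstruent between vowels /e/ and /u/, so it voices to [v]. /p/ is a voiceless obstruent between vowels /o/ and /i/, so it voices to [b]. /t/ is a voiceless obstruent between vowels /o/ and /a/, so it voices to [d]. → [lievujobiodaz].
/tnahoofivohatime/: /f/ is a voiceless obstruent between vowels /o/ and /i/, so it voices to [v]. /t/ is a voiceless obstruent between vowels /a/ and /i/, so it voices to [d]. → [tnahoovivohadime].
/auponorotaipi/: /p/ is a voiceless obstruent between vowels /u/ and /o/, so it voices to [b]. /t/ is a voiceless obstruent between vowels /o/ and /a/, so it voices to [d]. /p/ is a voiceless obstruent between vowels /i/ and /i/, so it voices to [b]. → [aubonorodaibi].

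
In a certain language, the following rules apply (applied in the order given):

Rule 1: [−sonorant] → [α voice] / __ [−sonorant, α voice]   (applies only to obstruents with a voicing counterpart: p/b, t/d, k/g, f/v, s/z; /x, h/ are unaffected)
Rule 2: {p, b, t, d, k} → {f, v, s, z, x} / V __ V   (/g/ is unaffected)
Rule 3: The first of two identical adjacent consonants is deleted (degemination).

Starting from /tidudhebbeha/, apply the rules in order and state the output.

tizuthebeha

Rule 1 (regressive voicing assimilation): /d/ precedes the voiceless obstruent /h/, so it devoices to [t] by assimilation. /tidudhebbeha/ → tiduthebbeha.
Rule 2 (intervocalic spirantization): /d/ is a stop between vowels /i/ and /u/, so it spirantizes to the fricative [z]. /tiduthebbeha/ → tizuthebbeha.
Rule 3 (degemination): /bb/ is a geminate; the first /b/ deletes. /tizuthebbeha/ → tizuthebeha.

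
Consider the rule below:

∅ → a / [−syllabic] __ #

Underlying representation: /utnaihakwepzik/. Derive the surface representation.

utnaihakwepzika

the form ends in the consonant /k/, so [a] is inserted word-finally.
Surface form: [utnaihakwepzika].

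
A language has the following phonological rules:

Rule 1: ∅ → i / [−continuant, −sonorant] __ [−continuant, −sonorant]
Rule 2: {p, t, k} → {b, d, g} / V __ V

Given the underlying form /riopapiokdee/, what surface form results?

riobabiogidee

Rule 1 (stop-cluster i-epenthesis): /k/ and /d/ form a stop–stop cluster, so [i] is inserted between them. /riopapiokdee/ → riopapiokidee.
Rule 2 (intervocalic voicing): /p/ is a voiceless stop between vowels /o/ and /a/, so it voices to [b]. /p/ is a voiceless stop between vowels /a/ and /i/, so it voices to [b]. /k/ is a voiceless stop between vowels /o/ and /i/, so it voices to [g]. /riopapiokidee/ → riobabiogidee.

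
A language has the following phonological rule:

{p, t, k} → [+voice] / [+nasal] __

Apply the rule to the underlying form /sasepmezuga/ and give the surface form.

sasepmezuga

No segment of /sasepmezuga/ meets the structural description of the rule, so the form surfaces unchanged.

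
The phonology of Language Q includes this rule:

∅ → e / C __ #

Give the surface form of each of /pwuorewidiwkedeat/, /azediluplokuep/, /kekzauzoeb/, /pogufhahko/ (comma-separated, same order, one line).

pwuorewidiwkedeate, azediluplokuepe, kekzauzoebe, pogufhahko

/pwuorewidiwkedeat/: the form ends in the consonant /t/, so [e] is inserted word-finally. → [pwuorewidiwkedeate].
/azediluplokuep/: the form ends in the consonant /p/, so [e] is inserted word-finally. → [azediluplokuepe].
/kekzauzoeb/: the form ends in the consonant /b/, so [e] is inserted word-finally. → [kekzauzoebe].
/pogufhahko/: the rule's environment is not met; surfaces unchanged as [pogufhahko].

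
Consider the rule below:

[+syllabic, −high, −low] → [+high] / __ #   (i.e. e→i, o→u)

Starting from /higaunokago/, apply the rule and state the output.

higaunokagu

Scanning /higaunokago/: /o/ at position 7 is not in the conditioning environment; /o/ is a mid vowel in word-final position, so it raises to [u].
Result: [higaunokagu].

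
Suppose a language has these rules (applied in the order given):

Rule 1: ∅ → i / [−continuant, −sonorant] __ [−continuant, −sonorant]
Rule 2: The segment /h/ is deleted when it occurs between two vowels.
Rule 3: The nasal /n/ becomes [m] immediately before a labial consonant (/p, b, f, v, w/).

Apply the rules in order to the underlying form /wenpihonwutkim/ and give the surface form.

wempiomwutikim

Rule 1 (stop-cluster i-epenthesis): /t/ and /k/ form a stop–stop cluster, so [i] is inserted between them. /wenpihonwutkim/ → wenpihonwutikim.
Rule 2 (intervocalic h-deletion): /h/ occurs between vowels /i/ and /o/, so it deletes. /wenpihonwutikim/ → wenpionwutikim.
Rule 3 (nasal place assimilation): /n/ precedes the labial consonant /p/, so it assimilates in place to [m]. /n/ precedes the labial consonant /w/, so it assimilates in place to [m]. /wenpionwutikim/ → wempiomwutikim.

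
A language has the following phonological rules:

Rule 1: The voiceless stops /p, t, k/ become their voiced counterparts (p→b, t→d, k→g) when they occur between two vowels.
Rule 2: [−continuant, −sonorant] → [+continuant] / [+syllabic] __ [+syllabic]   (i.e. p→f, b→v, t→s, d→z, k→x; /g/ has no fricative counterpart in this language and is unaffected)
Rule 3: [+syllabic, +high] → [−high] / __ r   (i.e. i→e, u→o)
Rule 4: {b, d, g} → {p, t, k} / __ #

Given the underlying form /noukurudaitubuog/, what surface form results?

Rule 1 (intervocalic voicing): /k/ is a voiceless stop between vowels /u/ and /u/, so it voices to [g]. /t/ is a voiceless stop between vowels /i/ and /u/, so it voices to [d]. /noukurudaitubuog/ → nougurudaidubuog.
Rule 2 (intervocalic spirantization): /d/ is a stop between vowels /u/ and /a/, so it spirantizes to the fricative [z]. /d/ is a stop between vowels /i/ and /u/, so it spirantizes to the fricative [z]. /b/ is a stop between vowels /u/ and /u/, so it spirantizes to the fricative [v]. /nougurudaidubuog/ → nouguruzaizuvuog.
Rule 3 (pre-rhotic lowering): /u/ is a high vowel immediately before /r/, so it lowers to [o]. /nouguruzaizuvuog/ → nougoruzaizuvuog.
Rule 4 (final devoicing): /g/ is a voiced stop in word-final position, so it devoices to [k]. /nougoruzaizuvuog/ → nougoruzaizuvuok.

nougoruzaizuvuok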